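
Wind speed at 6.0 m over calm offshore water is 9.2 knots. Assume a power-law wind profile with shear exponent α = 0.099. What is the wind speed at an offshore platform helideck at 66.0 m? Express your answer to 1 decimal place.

11.7 knots

Power-law profile: V₂ = V₁ · (z₂/z₁)^α
V₂ = 9.2 × (66.0/6.0)^0.099 = 9.2 × (11.0000)^0.099
    = 9.2 × 1.2679 = 11.6650 knots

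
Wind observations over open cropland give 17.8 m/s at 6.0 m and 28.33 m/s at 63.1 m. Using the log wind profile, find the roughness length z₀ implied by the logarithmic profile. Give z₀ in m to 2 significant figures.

Log law: V(z) ∝ ln(z/z₀). With r = V₁/V₂ = 17.8/28.33 = 0.62831,
r · ln(z₂/z₀) = ln(z₁/z₀) ⇒ ln z₀ = (ln z₁ − r·ln z₂)/(1 − r)
ln z₀ = (1.79176 − 0.62831×4.14472) / 0.37169 = -2.1857
z₀ = exp(-2.1857) = 0.1124 m

z₀ ≈ 0.11 m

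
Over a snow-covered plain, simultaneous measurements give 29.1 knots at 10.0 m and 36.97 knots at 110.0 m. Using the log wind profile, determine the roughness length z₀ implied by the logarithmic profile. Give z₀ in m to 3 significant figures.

Log law: V(z) ∝ ln(z/z₀). With r = V₁/V₂ = 29.1/36.97 = 0.78712,
r · ln(z₂/z₀) = ln(z₁/z₀) ⇒ ln z₀ = (ln z₁ − r·ln z₂)/(1 − r)
ln z₀ = (2.30259 − 0.78712×4.70048) / 0.21288 = -6.5638
z₀ = exp(-6.5638) = 0.001410 m

z₀ ≈ 0.00141 m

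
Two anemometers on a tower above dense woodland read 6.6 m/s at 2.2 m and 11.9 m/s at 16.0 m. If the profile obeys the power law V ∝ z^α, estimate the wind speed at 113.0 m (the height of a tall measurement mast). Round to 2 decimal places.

First find α: α = ln(V₂/V₁)/ln(z₂/z₁) = ln(11.9/6.6)/ln(16.0/2.2) = 0.58947/1.98413 = 0.2971
Extrapolate from 16.0 m to 113.0 m: V₃ = 11.9 × (113.0/16.0)^0.2971 = 11.9 × 1.7874 = 21.2699 m/s

21.27 m/s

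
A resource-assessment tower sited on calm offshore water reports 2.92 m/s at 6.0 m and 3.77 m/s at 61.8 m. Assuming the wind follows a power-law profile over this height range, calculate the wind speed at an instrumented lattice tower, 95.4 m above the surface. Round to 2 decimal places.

First find α: α = ln(V₂/V₁)/ln(z₂/z₁) = ln(3.77/2.92)/ln(61.8/6.0) = 0.25549/2.33214 = 0.1096
Extrapolate from 61.8 m to 95.4 m: V₃ = 3.77 × (95.4/61.8)^0.1096 = 3.77 × 1.0487 = 3.9537 m/s

3.95 m/s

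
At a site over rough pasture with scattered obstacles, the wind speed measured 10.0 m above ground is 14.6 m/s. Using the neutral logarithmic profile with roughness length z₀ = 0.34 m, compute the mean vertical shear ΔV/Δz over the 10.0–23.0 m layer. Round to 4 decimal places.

Log law: V₂ = V₁ · ln(z₂/z₀)/ln(z₁/z₀) = 14.6 × 4.2143/3.3814 = 18.1963 m/s
ΔV/Δz = (18.1963 − 14.6)/(23.0 − 10.0) = 3.5963/13.0000 = 0.27664 m/s/m

0.2766 m/s/m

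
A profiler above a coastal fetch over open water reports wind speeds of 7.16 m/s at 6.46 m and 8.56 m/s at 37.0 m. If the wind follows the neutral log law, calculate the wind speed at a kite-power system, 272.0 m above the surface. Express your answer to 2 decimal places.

Log law: V ∝ ln(z/z₀). From the pair, with r = V₁/V₂ = 0.83645,
ln z₀ = (ln z₁ − r·ln z₂)/(1 − r) = (1.8656 − 0.83645×3.6109)/0.16355 = -7.0603 → z₀ = 0.0008585 m
V₃ = V₁ · ln(z₃/z₀)/ln(z₁/z₀) = 7.16 × 12.6661/8.9259 = 10.1602 m/s

10.16 m/s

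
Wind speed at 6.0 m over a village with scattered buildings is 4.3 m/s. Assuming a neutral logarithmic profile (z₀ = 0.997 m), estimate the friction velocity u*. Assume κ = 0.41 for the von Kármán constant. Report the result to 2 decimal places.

u* ≈ 0.98 m/s

Log law: V(z) = (u*/κ) · ln(z/z₀) ⇒ u* = κ · V / ln(z/z₀)
u* = 0.41 × 4.3 / ln(6.0/0.997) = 0.41 × 4.3 / 1.7948
   = 1.7630 / 1.7948 = 0.9823 m/s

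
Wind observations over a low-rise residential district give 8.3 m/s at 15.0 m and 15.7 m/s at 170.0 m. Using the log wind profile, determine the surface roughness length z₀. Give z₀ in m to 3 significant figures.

z₀ ≈ 0.985 m

Log law: V(z) ∝ ln(z/z₀). With r = V₁/V₂ = 8.3/15.7 = 0.52866,
r · ln(z₂/z₀) = ln(z₁/z₀) ⇒ ln z₀ = (ln z₁ − r·ln z₂)/(1 − r)
ln z₀ = (2.70805 − 0.52866×5.13580) / 0.47134 = -0.0150
z₀ = exp(-0.0150) = 0.9851 m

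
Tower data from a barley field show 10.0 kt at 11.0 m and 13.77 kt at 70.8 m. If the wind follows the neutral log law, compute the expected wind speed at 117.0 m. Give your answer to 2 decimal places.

14.79 kt

Log law: V ∝ ln(z/z₀). From the pair, with r = V₁/V₂ = 0.72622,
ln z₀ = (ln z₁ − r·ln z₂)/(1 − r) = (2.3979 − 0.72622×4.2599)/0.27378 = -2.5410 → z₀ = 0.07879 m
V₃ = V₁ · ln(z₃/z₀)/ln(z₁/z₀) = 10.0 × 7.3032/4.9389 = 14.7871 kt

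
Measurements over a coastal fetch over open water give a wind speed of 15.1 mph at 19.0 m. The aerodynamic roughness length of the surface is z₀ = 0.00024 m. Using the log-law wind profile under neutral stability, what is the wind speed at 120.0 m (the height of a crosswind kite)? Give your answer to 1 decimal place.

Log law: V(z) ∝ ln(z/z₀), so V₂/V₁ = ln(z₂/z₀) / ln(z₁/z₀).
ln(120.0/0.00024) = 13.1224, ln(19.0/0.00024) = 11.2793
V₂ = 15.1 × 13.1224/11.2793 = 15.1 × 1.1634 = 17.5674 mph

17.6 mph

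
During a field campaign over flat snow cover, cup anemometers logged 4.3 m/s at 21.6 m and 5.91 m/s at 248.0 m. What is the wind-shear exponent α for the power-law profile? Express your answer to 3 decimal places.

α ≈ 0.130

Power law: V₂/V₁ = (z₂/z₁)^α ⇒ α = ln(V₂/V₁) / ln(z₂/z₁)
α = ln(5.91/4.3) / ln(248.0/21.6) = ln(1.3744) / ln(11.4815)
  = 0.31803 / 2.44074 = 0.13030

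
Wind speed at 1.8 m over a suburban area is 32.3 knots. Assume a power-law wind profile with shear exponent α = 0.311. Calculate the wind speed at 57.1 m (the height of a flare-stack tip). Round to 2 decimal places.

94.65 knots

Power-law profile: V₂ = V₁ · (z₂/z₁)^α
V₂ = 32.3 × (57.1/1.8)^0.311 = 32.3 × (31.7222)^0.311
    = 32.3 × 2.9304 = 94.6513 knots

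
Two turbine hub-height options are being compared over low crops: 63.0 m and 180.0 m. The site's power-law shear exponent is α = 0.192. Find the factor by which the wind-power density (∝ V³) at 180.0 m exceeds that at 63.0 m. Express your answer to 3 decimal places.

Speed ratio: V_B/V_A = (z_B/z_A)^α = (180.0/63.0)^0.192 = (2.8571)^0.192 = 1.22332
Power-density ratio: P_B/P_A = (V_B/V_A)³ = (1.22332)³ = 1.83070

1.831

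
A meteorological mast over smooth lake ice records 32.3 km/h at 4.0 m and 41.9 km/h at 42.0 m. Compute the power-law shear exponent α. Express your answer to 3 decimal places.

α ≈ 0.111

Power law: V₂/V₁ = (z₂/z₁)^α ⇒ α = ln(V₂/V₁) / ln(z₂/z₁)
α = ln(41.9/32.3) / ln(42.0/4.0) = ln(1.2972) / ln(10.5000)
  = 0.26022 / 2.35138 = 0.11067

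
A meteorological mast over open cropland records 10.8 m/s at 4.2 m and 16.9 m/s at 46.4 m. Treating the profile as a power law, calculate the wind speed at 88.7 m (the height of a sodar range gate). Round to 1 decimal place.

First find α: α = ln(V₂/V₁)/ln(z₂/z₁) = ln(16.9/10.8)/ln(46.4/4.2) = 0.44777/2.40221 = 0.1864
Extrapolate from 46.4 m to 88.7 m: V₃ = 16.9 × (88.7/46.4)^0.1864 = 16.9 × 1.1284 = 19.0695 m/s

19.1 m/s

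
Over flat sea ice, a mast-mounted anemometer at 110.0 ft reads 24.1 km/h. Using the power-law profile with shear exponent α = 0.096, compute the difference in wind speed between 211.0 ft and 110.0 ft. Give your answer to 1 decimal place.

1.6 km/h

Power law: V₂ = V₁ · (z₂/z₁)^α = 24.1 × (1.9182)^0.096 = 25.6551 km/h
ΔV = 25.6551 − 24.1 = 1.5551 km/h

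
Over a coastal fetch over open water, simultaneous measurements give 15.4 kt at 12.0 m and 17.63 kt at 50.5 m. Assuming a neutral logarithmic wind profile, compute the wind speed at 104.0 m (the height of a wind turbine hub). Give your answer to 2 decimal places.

Log law: V ∝ ln(z/z₀). From the pair, with r = V₁/V₂ = 0.87351,
ln z₀ = (ln z₁ − r·ln z₂)/(1 − r) = (2.4849 − 0.87351×3.9220)/0.12649 = -7.4392 → z₀ = 0.0005877 m
V₃ = V₁ · ln(z₃/z₀)/ln(z₁/z₀) = 15.4 × 12.0836/9.9241 = 18.7510 kt

18.75 kt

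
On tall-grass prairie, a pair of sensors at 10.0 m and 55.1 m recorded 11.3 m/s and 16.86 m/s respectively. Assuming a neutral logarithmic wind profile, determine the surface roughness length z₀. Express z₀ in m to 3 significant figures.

Log law: V(z) ∝ ln(z/z₀). With r = V₁/V₂ = 11.3/16.86 = 0.67023,
r · ln(z₂/z₀) = ln(z₁/z₀) ⇒ ln z₀ = (ln z₁ − r·ln z₂)/(1 − r)
ln z₀ = (2.30259 − 0.67023×4.00915) / 0.32977 = -1.1658
z₀ = exp(-1.1658) = 0.3117 m

z₀ ≈ 0.312 m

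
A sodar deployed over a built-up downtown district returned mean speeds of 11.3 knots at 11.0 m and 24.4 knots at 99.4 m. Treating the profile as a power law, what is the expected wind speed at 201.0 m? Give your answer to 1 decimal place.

31.2 knots

First find α: α = ln(V₂/V₁)/ln(z₂/z₁) = ln(24.4/11.3)/ln(99.4/11.0) = 0.76978/2.20126 = 0.3497
Extrapolate from 99.4 m to 201.0 m: V₃ = 24.4 × (201.0/99.4)^0.3497 = 24.4 × 1.2792 = 31.2127 knots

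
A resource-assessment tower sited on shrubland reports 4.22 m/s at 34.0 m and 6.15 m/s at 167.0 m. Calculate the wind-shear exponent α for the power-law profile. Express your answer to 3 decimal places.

α ≈ 0.237

Power law: V₂/V₁ = (z₂/z₁)^α ⇒ α = ln(V₂/V₁) / ln(z₂/z₁)
α = ln(6.15/4.22) / ln(167.0/34.0) = ln(1.4573) / ln(4.9118)
  = 0.37662 / 1.59163 = 0.23662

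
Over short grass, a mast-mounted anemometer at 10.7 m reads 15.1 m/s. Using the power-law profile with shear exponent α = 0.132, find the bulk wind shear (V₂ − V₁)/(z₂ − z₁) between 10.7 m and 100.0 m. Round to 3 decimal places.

0.058 m/s/m

Power law: V₂ = V₁ · (z₂/z₁)^α = 15.1 × (9.3458)^0.132 = 20.2814 m/s
ΔV/Δz = (20.2814 − 15.1)/(100.0 − 10.7) = 5.1814/89.3000 = 0.05802 m/s/m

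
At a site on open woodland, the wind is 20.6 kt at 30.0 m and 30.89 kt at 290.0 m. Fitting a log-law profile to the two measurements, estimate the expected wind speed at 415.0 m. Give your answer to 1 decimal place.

32.5 kt

Log law: V ∝ ln(z/z₀). From the pair, with r = V₁/V₂ = 0.66688,
ln z₀ = (ln z₁ − r·ln z₂)/(1 − r) = (3.4012 − 0.66688×5.6699)/0.33312 = -1.1406 → z₀ = 0.3196 m
V₃ = V₁ · ln(z₃/z₀)/ln(z₁/z₀) = 20.6 × 7.1689/4.5418 = 32.5156 kt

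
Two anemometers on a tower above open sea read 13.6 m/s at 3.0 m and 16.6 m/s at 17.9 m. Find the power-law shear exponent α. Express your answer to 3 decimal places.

Power law: V₂/V₁ = (z₂/z₁)^α ⇒ α = ln(V₂/V₁) / ln(z₂/z₁)
α = ln(16.6/13.6) / ln(17.9/3.0) = ln(1.2206) / ln(5.9667)
  = 0.19933 / 1.78619 = 0.11160

α ≈ 0.112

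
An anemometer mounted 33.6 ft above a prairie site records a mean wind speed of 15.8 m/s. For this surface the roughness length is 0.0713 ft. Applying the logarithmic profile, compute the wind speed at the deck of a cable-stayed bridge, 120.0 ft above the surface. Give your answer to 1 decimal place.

19.1 m/s

Log law: V(z) ∝ ln(z/z₀), so V₂/V₁ = ln(z₂/z₀) / ln(z₁/z₀).
ln(120.0/0.0713) = 7.4284, ln(33.6/0.0713) = 6.1554
V₂ = 15.8 × 7.4284/6.1554 = 15.8 × 1.2068 = 19.0675 m/s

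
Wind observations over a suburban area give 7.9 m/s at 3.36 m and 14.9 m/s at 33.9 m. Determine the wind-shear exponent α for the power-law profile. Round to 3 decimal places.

Power law: V₂/V₁ = (z₂/z₁)^α ⇒ α = ln(V₂/V₁) / ln(z₂/z₁)
α = ln(14.9/7.9) / ln(33.9/3.36) = ln(1.8861) / ln(10.0893)
  = 0.63450 / 2.31147 = 0.27450

α ≈ 0.274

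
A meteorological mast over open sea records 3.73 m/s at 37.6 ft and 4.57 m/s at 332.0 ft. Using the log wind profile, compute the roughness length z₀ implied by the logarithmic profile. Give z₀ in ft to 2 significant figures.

z₀ ≈ 0.0024 ft

Log law: V(z) ∝ ln(z/z₀). With r = V₁/V₂ = 3.73/4.57 = 0.81619,
r · ln(z₂/z₀) = ln(z₁/z₀) ⇒ ln z₀ = (ln z₁ − r·ln z₂)/(1 − r)
ln z₀ = (3.62700 − 0.81619×5.80513) / 0.18381 = -6.0449
z₀ = exp(-6.0449) = 0.002370 ft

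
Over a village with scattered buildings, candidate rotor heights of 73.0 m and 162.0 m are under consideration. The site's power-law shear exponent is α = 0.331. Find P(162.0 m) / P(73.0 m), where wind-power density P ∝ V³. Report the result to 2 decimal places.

2.21

Speed ratio: V_B/V_A = (z_B/z_A)^α = (162.0/73.0)^0.331 = (2.2192)^0.331 = 1.30194
Power-density ratio: P_B/P_A = (V_B/V_A)³ = (1.30194)³ = 2.20683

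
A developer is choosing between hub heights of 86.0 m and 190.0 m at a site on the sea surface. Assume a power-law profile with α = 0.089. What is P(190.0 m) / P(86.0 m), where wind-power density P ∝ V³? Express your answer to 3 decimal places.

1.236

Speed ratio: V_B/V_A = (z_B/z_A)^α = (190.0/86.0)^0.089 = (2.2093)^0.089 = 1.07310
Power-density ratio: P_B/P_A = (V_B/V_A)³ = (1.07310)³ = 1.23571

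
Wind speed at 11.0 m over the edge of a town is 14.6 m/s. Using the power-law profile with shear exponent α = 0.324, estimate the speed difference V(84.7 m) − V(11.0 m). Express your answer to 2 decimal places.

Power law: V₂ = V₁ · (z₂/z₁)^α = 14.6 × (7.7000)^0.324 = 28.2863 m/s
ΔV = 28.2863 − 14.6 = 13.6863 m/s

13.69 m/s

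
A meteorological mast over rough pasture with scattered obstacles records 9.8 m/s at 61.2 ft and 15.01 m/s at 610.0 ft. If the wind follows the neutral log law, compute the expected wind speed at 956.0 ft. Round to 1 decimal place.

Log law: V ∝ ln(z/z₀). From the pair, with r = V₁/V₂ = 0.65290,
ln z₀ = (ln z₁ − r·ln z₂)/(1 − r) = (4.1141 − 0.65290×6.4135)/0.34710 = -0.2109 → z₀ = 0.8099 ft
V₃ = V₁ · ln(z₃/z₀)/ln(z₁/z₀) = 9.8 × 7.0736/4.3250 = 16.0281 m/s

16.0 m/s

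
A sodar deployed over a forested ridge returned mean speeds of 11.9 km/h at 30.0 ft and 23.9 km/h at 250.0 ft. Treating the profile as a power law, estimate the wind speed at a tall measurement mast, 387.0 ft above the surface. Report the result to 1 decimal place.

First find α: α = ln(V₂/V₁)/ln(z₂/z₁) = ln(23.9/11.9)/ln(250.0/30.0) = 0.69734/2.12026 = 0.3289
Extrapolate from 250.0 ft to 387.0 ft: V₃ = 23.9 × (387.0/250.0)^0.3289 = 23.9 × 1.1546 = 27.5938 km/h

27.6 km/h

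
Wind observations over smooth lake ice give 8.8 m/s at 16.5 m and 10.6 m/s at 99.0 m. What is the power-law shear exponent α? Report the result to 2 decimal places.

α ≈ 0.10

Power law: V₂/V₁ = (z₂/z₁)^α ⇒ α = ln(V₂/V₁) / ln(z₂/z₁)
α = ln(10.6/8.8) / ln(99.0/16.5) = ln(1.2045) / ln(6.0000)
  = 0.18610 / 1.79176 = 0.10387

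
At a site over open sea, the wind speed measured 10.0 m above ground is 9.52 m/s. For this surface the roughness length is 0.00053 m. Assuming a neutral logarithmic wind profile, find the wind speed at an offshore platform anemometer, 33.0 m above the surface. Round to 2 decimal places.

Log law: V(z) ∝ ln(z/z₀), so V₂/V₁ = ln(z₂/z₀) / ln(z₁/z₀).
ln(33.0/0.00053) = 11.0391, ln(10.0/0.00053) = 9.8452
V₂ = 9.52 × 11.0391/9.8452 = 9.52 × 1.1213 = 10.6745 m/s

10.67 m/s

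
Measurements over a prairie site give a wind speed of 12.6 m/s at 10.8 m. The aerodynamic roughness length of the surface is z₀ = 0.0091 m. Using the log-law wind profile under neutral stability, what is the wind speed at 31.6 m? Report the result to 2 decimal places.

Log law: V(z) ∝ ln(z/z₀), so V₂/V₁ = ln(z₂/z₀) / ln(z₁/z₀).
ln(31.6/0.0091) = 8.1526, ln(10.8/0.0091) = 7.0790
V₂ = 12.6 × 8.1526/7.0790 = 12.6 × 1.1517 = 14.5109 m/s

14.51 m/s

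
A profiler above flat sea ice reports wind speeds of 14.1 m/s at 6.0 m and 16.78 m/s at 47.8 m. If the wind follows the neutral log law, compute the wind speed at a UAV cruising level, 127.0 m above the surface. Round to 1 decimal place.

Log law: V ∝ ln(z/z₀). From the pair, with r = V₁/V₂ = 0.84029,
ln z₀ = (ln z₁ − r·ln z₂)/(1 − r) = (1.7918 − 0.84029×3.8670)/0.15971 = -9.1266 → z₀ = 0.0001087 m
V₃ = V₁ · ln(z₃/z₀)/ln(z₁/z₀) = 14.1 × 13.9708/10.9184 = 18.0419 m/s

18.0 m/s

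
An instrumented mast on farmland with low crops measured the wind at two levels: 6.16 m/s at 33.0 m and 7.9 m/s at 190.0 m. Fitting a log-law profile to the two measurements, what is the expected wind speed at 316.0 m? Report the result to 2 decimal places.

8.41 m/s

Log law: V ∝ ln(z/z₀). From the pair, with r = V₁/V₂ = 0.77975,
ln z₀ = (ln z₁ − r·ln z₂)/(1 − r) = (3.4965 − 0.77975×5.2470)/0.22025 = -2.7007 → z₀ = 0.06716 m
V₃ = V₁ · ln(z₃/z₀)/ln(z₁/z₀) = 6.16 × 8.4565/6.1972 = 8.4057 m/s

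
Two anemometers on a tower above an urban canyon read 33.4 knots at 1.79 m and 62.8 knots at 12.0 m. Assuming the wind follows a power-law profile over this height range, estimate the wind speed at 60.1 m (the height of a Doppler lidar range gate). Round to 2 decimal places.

First find α: α = ln(V₂/V₁)/ln(z₂/z₁) = ln(62.8/33.4)/ln(12.0/1.79) = 0.63140/1.90269 = 0.3318
Extrapolate from 12.0 m to 60.1 m: V₃ = 62.8 × (60.1/12.0)^0.3318 = 62.8 × 1.7068 = 107.1888 knots

107.19 knots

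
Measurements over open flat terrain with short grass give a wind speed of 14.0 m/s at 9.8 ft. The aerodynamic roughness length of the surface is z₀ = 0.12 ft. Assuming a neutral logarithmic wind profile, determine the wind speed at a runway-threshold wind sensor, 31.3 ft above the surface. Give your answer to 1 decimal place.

17.7 m/s

Log law: V(z) ∝ ln(z/z₀), so V₂/V₁ = ln(z₂/z₀) / ln(z₁/z₀).
ln(31.3/0.12) = 5.5639, ln(9.8/0.12) = 4.4026
V₂ = 14.0 × 5.5639/4.4026 = 14.0 × 1.2638 = 17.6926 m/s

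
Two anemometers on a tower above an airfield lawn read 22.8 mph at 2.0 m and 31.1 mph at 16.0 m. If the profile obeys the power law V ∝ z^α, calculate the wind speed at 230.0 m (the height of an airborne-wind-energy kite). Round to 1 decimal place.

46.3 mph

First find α: α = ln(V₂/V₁)/ln(z₂/z₁) = ln(31.1/22.8)/ln(16.0/2.0) = 0.31045/2.07944 = 0.1493
Extrapolate from 16.0 m to 230.0 m: V₃ = 31.1 × (230.0/16.0)^0.1493 = 31.1 × 1.4888 = 46.3003 mph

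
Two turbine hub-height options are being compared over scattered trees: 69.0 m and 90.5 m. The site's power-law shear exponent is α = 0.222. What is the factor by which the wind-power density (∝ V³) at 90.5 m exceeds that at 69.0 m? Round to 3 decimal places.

Speed ratio: V_B/V_A = (z_B/z_A)^α = (90.5/69.0)^0.222 = (1.3116)^0.222 = 1.06207
Power-density ratio: P_B/P_A = (V_B/V_A)³ = (1.06207)³ = 1.19799

1.198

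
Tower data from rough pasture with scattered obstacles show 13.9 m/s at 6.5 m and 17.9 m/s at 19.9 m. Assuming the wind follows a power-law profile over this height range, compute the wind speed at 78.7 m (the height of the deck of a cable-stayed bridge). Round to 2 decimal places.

First find α: α = ln(V₂/V₁)/ln(z₂/z₁) = ln(17.9/13.9)/ln(19.9/6.5) = 0.25291/1.11892 = 0.2260
Extrapolate from 19.9 m to 78.7 m: V₃ = 17.9 × (78.7/19.9)^0.2260 = 17.9 × 1.3645 = 24.4243 m/s

24.42 m/s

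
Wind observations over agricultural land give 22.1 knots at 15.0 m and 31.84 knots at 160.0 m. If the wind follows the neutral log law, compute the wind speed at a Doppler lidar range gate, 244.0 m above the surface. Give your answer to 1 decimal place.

33.6 knots

Log law: V ∝ ln(z/z₀). From the pair, with r = V₁/V₂ = 0.69410,
ln z₀ = (ln z₁ − r·ln z₂)/(1 − r) = (2.7081 − 0.69410×5.0752)/0.30590 = -2.6629 → z₀ = 0.06974 m
V₃ = V₁ · ln(z₃/z₀)/ln(z₁/z₀) = 22.1 × 8.1601/5.3710 = 33.5764 knots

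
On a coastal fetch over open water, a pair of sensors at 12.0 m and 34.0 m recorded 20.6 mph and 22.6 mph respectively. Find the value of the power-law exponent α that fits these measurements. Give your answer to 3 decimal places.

Power law: V₂/V₁ = (z₂/z₁)^α ⇒ α = ln(V₂/V₁) / ln(z₂/z₁)
α = ln(22.6/20.6) / ln(34.0/12.0) = ln(1.0971) / ln(2.8333)
  = 0.09266 / 1.04145 = 0.08897

α ≈ 0.089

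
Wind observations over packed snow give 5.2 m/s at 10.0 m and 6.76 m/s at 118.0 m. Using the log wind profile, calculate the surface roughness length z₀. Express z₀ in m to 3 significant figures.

z₀ ≈ 0.00267 m

Log law: V(z) ∝ ln(z/z₀). With r = V₁/V₂ = 5.2/6.76 = 0.76923,
r · ln(z₂/z₀) = ln(z₁/z₀) ⇒ ln z₀ = (ln z₁ − r·ln z₂)/(1 − r)
ln z₀ = (2.30259 − 0.76923×4.77068) / 0.23077 = -5.9244
z₀ = exp(-5.9244) = 0.002673 m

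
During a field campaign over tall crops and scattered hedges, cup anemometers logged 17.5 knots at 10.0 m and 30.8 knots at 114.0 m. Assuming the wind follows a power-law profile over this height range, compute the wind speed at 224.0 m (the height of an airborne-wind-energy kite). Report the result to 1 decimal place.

First find α: α = ln(V₂/V₁)/ln(z₂/z₁) = ln(30.8/17.5)/ln(114.0/10.0) = 0.56531/2.43361 = 0.2323
Extrapolate from 114.0 m to 224.0 m: V₃ = 30.8 × (224.0/114.0)^0.2323 = 30.8 × 1.1699 = 36.0323 knots

36.0 knots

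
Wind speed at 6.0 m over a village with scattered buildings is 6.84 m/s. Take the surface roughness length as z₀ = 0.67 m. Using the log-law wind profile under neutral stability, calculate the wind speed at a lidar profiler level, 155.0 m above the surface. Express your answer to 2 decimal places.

Log law: V(z) ∝ ln(z/z₀), so V₂/V₁ = ln(z₂/z₀) / ln(z₁/z₀).
ln(155.0/0.67) = 5.4439, ln(6.0/0.67) = 2.1922
V₂ = 6.84 × 5.4439/2.1922 = 6.84 × 2.4833 = 16.9855 m/s

16.99 m/s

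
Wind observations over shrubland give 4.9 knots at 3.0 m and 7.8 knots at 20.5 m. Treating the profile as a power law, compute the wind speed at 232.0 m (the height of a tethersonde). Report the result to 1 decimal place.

First find α: α = ln(V₂/V₁)/ln(z₂/z₁) = ln(7.8/4.9)/ln(20.5/3.0) = 0.46489/1.92181 = 0.2419
Extrapolate from 20.5 m to 232.0 m: V₃ = 7.8 × (232.0/20.5)^0.2419 = 7.8 × 1.7985 = 14.0279 knots

14.0 knots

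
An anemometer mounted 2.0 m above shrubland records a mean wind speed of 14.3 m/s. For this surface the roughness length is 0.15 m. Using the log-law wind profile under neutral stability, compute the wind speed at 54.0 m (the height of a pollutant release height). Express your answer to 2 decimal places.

Log law: V(z) ∝ ln(z/z₀), so V₂/V₁ = ln(z₂/z₀) / ln(z₁/z₀).
ln(54.0/0.15) = 5.8861, ln(2.0/0.15) = 2.5903
V₂ = 14.3 × 5.8861/2.5903 = 14.3 × 2.2724 = 32.4952 m/s

32.50 m/s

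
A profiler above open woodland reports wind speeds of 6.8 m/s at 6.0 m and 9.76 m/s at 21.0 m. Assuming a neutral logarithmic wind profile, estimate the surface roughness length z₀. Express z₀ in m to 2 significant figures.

Log law: V(z) ∝ ln(z/z₀). With r = V₁/V₂ = 6.8/9.76 = 0.69672,
r · ln(z₂/z₀) = ln(z₁/z₀) ⇒ ln z₀ = (ln z₁ − r·ln z₂)/(1 − r)
ln z₀ = (1.79176 − 0.69672×3.04452) / 0.30328 = -1.0862
z₀ = exp(-1.0862) = 0.3375 m

z₀ ≈ 0.34 m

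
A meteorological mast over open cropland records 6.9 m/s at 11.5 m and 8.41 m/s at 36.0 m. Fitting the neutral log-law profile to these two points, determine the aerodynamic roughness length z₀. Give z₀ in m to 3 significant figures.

z₀ ≈ 0.0625 m

Log law: V(z) ∝ ln(z/z₀). With r = V₁/V₂ = 6.9/8.41 = 0.82045,
r · ln(z₂/z₀) = ln(z₁/z₀) ⇒ ln z₀ = (ln z₁ − r·ln z₂)/(1 − r)
ln z₀ = (2.44235 − 0.82045×3.58352) / 0.17955 = -2.7723
z₀ = exp(-2.7723) = 0.06252 m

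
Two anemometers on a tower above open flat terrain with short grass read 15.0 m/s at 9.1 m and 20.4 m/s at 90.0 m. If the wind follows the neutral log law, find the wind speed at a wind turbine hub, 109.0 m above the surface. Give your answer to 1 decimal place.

20.9 m/s

Log law: V ∝ ln(z/z₀). From the pair, with r = V₁/V₂ = 0.73529,
ln z₀ = (ln z₁ − r·ln z₂)/(1 − r) = (2.2083 − 0.73529×4.4998)/0.26471 = -4.1571 → z₀ = 0.01565 m
V₃ = V₁ · ln(z₃/z₀)/ln(z₁/z₀) = 15.0 × 8.8484/6.3654 = 20.8514 m/s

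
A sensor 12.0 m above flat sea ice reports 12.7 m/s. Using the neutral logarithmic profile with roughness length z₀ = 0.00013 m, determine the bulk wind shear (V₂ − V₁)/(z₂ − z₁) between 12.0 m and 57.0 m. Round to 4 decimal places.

0.0385 m/s/m

Log law: V₂ = V₁ · ln(z₂/z₀)/ln(z₁/z₀) = 12.7 × 12.9910/11.4329 = 14.4308 m/s
ΔV/Δz = (14.4308 − 12.7)/(57.0 − 12.0) = 1.7308/45.0000 = 0.03846 m/s/m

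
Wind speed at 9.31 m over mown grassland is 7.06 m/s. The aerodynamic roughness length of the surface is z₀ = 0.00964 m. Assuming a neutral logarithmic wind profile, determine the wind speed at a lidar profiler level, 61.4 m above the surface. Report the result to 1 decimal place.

9.0 m/s

Log law: V(z) ∝ ln(z/z₀), so V₂/V₁ = ln(z₂/z₀) / ln(z₁/z₀).
ln(61.4/0.00964) = 8.7592, ln(9.31/0.00964) = 6.8729
V₂ = 7.06 × 8.7592/6.8729 = 7.06 × 1.2745 = 8.9977 m/s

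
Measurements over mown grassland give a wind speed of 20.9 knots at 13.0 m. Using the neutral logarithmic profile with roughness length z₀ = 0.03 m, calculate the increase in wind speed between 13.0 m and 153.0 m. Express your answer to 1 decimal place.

8.5 knots

Log law: V₂ = V₁ · ln(z₂/z₀)/ln(z₁/z₀) = 20.9 × 8.5370/6.0715 = 29.3870 knots
ΔV = 29.3870 − 20.9 = 8.4870 knots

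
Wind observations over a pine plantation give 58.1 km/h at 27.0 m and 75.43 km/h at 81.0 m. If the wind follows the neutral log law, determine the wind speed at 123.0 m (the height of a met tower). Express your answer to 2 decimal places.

82.02 km/h

Log law: V ∝ ln(z/z₀). From the pair, with r = V₁/V₂ = 0.77025,
ln z₀ = (ln z₁ − r·ln z₂)/(1 − r) = (3.2958 − 0.77025×4.3944)/0.22975 = -0.3873 → z₀ = 0.6789 m
V₃ = V₁ · ln(z₃/z₀)/ln(z₁/z₀) = 58.1 × 5.1995/3.6832 = 82.0195 km/h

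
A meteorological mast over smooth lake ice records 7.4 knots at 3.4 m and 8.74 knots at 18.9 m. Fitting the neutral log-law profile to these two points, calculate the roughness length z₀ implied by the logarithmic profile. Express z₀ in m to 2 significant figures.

Log law: V(z) ∝ ln(z/z₀). With r = V₁/V₂ = 7.4/8.74 = 0.84668,
r · ln(z₂/z₀) = ln(z₁/z₀) ⇒ ln z₀ = (ln z₁ − r·ln z₂)/(1 − r)
ln z₀ = (1.22378 − 0.84668×2.93916) / 0.15332 = -8.2493
z₀ = exp(-8.2493) = 0.0002615 m

z₀ ≈ 0.00026 m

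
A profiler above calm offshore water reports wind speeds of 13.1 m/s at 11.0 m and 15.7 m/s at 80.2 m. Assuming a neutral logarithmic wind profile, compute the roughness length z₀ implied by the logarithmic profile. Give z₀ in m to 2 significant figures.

Log law: V(z) ∝ ln(z/z₀). With r = V₁/V₂ = 13.1/15.7 = 0.83439,
r · ln(z₂/z₀) = ln(z₁/z₀) ⇒ ln z₀ = (ln z₁ − r·ln z₂)/(1 − r)
ln z₀ = (2.39790 − 0.83439×4.38452) / 0.16561 = -7.6117
z₀ = exp(-7.6117) = 0.0004947 m

z₀ ≈ 0.00049 m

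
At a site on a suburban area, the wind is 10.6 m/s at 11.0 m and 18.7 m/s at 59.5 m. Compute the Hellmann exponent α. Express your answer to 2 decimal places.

Power law: V₂/V₁ = (z₂/z₁)^α ⇒ α = ln(V₂/V₁) / ln(z₂/z₁)
α = ln(18.7/10.6) / ln(59.5/11.0) = ln(1.7642) / ln(5.4091)
  = 0.56767 / 1.68808 = 0.33628

α ≈ 0.34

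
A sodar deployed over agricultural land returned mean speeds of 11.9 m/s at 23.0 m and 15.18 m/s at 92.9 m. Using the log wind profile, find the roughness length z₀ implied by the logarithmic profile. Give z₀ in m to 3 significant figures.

Log law: V(z) ∝ ln(z/z₀). With r = V₁/V₂ = 11.9/15.18 = 0.78393,
r · ln(z₂/z₀) = ln(z₁/z₀) ⇒ ln z₀ = (ln z₁ − r·ln z₂)/(1 − r)
ln z₀ = (3.13549 − 0.78393×4.53152) / 0.21607 = -1.9294
z₀ = exp(-1.9294) = 0.1452 m

z₀ ≈ 0.145 m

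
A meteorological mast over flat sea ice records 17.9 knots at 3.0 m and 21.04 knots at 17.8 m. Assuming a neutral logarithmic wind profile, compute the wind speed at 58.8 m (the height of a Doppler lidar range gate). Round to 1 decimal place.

Log law: V ∝ ln(z/z₀). From the pair, with r = V₁/V₂ = 0.85076,
ln z₀ = (ln z₁ − r·ln z₂)/(1 − r) = (1.0986 − 0.85076×2.8792)/0.14924 = -9.0519 → z₀ = 0.0001172 m
V₃ = V₁ · ln(z₃/z₀)/ln(z₁/z₀) = 17.9 × 13.1260/10.1505 = 23.1472 knots

23.1 knots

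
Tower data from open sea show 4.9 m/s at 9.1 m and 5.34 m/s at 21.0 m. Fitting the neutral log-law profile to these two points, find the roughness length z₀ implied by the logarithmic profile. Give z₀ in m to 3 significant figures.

Log law: V(z) ∝ ln(z/z₀). With r = V₁/V₂ = 4.9/5.34 = 0.91760,
r · ln(z₂/z₀) = ln(z₁/z₀) ⇒ ln z₀ = (ln z₁ − r·ln z₂)/(1 − r)
ln z₀ = (2.20827 − 0.91760×3.04452) / 0.08240 = -7.1045
z₀ = exp(-7.1045) = 0.0008214 m

z₀ ≈ 0.000821 m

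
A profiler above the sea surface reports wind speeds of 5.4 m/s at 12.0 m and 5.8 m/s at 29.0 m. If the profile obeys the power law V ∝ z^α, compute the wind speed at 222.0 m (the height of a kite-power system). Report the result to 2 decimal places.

First find α: α = ln(V₂/V₁)/ln(z₂/z₁) = ln(5.8/5.4)/ln(29.0/12.0) = 0.07146/0.88239 = 0.0810
Extrapolate from 29.0 m to 222.0 m: V₃ = 5.8 × (222.0/29.0)^0.0810 = 5.8 × 1.1792 = 6.8393 m/s

6.84 m/s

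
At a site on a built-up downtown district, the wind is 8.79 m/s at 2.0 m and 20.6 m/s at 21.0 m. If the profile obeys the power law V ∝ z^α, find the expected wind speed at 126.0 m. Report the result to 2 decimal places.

39.42 m/s

First find α: α = ln(V₂/V₁)/ln(z₂/z₁) = ln(20.6/8.79)/ln(21.0/2.0) = 0.85168/2.35138 = 0.3622
Extrapolate from 21.0 m to 126.0 m: V₃ = 20.6 × (126.0/21.0)^0.3622 = 20.6 × 1.9136 = 39.4200 m/s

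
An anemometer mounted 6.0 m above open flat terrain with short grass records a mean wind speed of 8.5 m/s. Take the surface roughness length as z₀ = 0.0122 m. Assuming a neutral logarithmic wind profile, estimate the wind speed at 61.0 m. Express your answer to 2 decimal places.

11.68 m/s

Log law: V(z) ∝ ln(z/z₀), so V₂/V₁ = ln(z₂/z₀) / ln(z₁/z₀).
ln(61.0/0.0122) = 8.5172, ln(6.0/0.0122) = 6.1981
V₂ = 8.5 × 8.5172/6.1981 = 8.5 × 1.3742 = 11.6804 m/s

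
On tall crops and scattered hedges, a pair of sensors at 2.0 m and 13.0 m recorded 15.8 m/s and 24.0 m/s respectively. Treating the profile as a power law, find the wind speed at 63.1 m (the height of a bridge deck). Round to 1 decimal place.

34.2 m/s

First find α: α = ln(V₂/V₁)/ln(z₂/z₁) = ln(24.0/15.8)/ln(13.0/2.0) = 0.41804/1.87180 = 0.2233
Extrapolate from 13.0 m to 63.1 m: V₃ = 24.0 × (63.1/13.0)^0.2233 = 24.0 × 1.4231 = 34.1539 m/s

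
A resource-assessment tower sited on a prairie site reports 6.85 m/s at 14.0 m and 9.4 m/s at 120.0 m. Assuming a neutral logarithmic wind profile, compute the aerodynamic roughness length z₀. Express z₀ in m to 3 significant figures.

z₀ ≈ 0.0436 m

Log law: V(z) ∝ ln(z/z₀). With r = V₁/V₂ = 6.85/9.4 = 0.72872,
r · ln(z₂/z₀) = ln(z₁/z₀) ⇒ ln z₀ = (ln z₁ − r·ln z₂)/(1 − r)
ln z₀ = (2.63906 − 0.72872×4.78749) / 0.27128 = -3.1322
z₀ = exp(-3.1322) = 0.04362 m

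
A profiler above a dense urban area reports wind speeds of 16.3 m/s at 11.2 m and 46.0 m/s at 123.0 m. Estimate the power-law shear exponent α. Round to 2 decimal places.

α ≈ 0.43

Power law: V₂/V₁ = (z₂/z₁)^α ⇒ α = ln(V₂/V₁) / ln(z₂/z₁)
α = ln(46.0/16.3) / ln(123.0/11.2) = ln(2.8221) / ln(10.9821)
  = 1.03748 / 2.39627 = 0.43295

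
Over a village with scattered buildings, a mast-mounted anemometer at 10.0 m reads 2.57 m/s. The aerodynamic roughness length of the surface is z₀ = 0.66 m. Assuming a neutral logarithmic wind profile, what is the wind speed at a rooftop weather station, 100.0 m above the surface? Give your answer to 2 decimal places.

4.75 m/s

Log law: V(z) ∝ ln(z/z₀), so V₂/V₁ = ln(z₂/z₀) / ln(z₁/z₀).
ln(100.0/0.66) = 5.0207, ln(10.0/0.66) = 2.7181
V₂ = 2.57 × 5.0207/2.7181 = 2.57 × 1.8471 = 4.7471 m/s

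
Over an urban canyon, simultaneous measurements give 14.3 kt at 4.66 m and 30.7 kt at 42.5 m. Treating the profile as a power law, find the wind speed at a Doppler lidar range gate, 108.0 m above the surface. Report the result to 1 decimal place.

42.4 kt

First find α: α = ln(V₂/V₁)/ln(z₂/z₁) = ln(30.7/14.3)/ln(42.5/4.66) = 0.76400/2.21049 = 0.3456
Extrapolate from 42.5 m to 108.0 m: V₃ = 30.7 × (108.0/42.5)^0.3456 = 30.7 × 1.3804 = 42.3769 kt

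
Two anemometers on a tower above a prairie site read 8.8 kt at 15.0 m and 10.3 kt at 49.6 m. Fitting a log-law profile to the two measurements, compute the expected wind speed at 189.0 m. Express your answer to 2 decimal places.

11.98 kt

Log law: V ∝ ln(z/z₀). From the pair, with r = V₁/V₂ = 0.85437,
ln z₀ = (ln z₁ − r·ln z₂)/(1 − r) = (2.7081 − 0.85437×3.9040)/0.14563 = -4.3081 → z₀ = 0.01346 m
V₃ = V₁ · ln(z₃/z₀)/ln(z₁/z₀) = 8.8 × 9.5499/7.0162 = 11.9779 kt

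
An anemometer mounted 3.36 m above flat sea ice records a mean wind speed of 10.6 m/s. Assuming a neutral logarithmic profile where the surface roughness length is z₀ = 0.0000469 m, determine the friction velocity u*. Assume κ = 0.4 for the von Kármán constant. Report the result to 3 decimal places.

u* ≈ 0.379 m/s

Log law: V(z) = (u*/κ) · ln(z/z₀) ⇒ u* = κ · V / ln(z/z₀)
u* = 0.4 × 10.6 / ln(3.36/0.0000469) = 0.4 × 10.6 / 11.1794
   = 4.2400 / 11.1794 = 0.3793 m/s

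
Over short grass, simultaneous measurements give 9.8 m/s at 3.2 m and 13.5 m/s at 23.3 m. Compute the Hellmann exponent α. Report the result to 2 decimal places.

α ≈ 0.16

Power law: V₂/V₁ = (z₂/z₁)^α ⇒ α = ln(V₂/V₁) / ln(z₂/z₁)
α = ln(13.5/9.8) / ln(23.3/3.2) = ln(1.3776) / ln(7.2812)
  = 0.32031 / 1.98530 = 0.16134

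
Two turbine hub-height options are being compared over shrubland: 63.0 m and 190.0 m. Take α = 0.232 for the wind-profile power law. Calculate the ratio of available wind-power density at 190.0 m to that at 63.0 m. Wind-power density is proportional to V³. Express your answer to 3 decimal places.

2.156

Speed ratio: V_B/V_A = (z_B/z_A)^α = (190.0/63.0)^0.232 = (3.0159)^0.232 = 1.29188
Power-density ratio: P_B/P_A = (V_B/V_A)³ = (1.29188)³ = 2.15611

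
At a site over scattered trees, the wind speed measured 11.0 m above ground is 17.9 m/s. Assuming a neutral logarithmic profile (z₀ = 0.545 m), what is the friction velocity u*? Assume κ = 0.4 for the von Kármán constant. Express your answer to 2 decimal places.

Log law: V(z) = (u*/κ) · ln(z/z₀) ⇒ u* = κ · V / ln(z/z₀)
u* = 0.4 × 17.9 / ln(11.0/0.545) = 0.4 × 17.9 / 3.0049
   = 7.1600 / 3.0049 = 2.3828 m/s

u* ≈ 2.38 m/s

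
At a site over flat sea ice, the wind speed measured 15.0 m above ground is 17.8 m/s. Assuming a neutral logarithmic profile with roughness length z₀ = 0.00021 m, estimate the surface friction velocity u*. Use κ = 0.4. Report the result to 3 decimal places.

Log law: V(z) = (u*/κ) · ln(z/z₀) ⇒ u* = κ · V / ln(z/z₀)
u* = 0.4 × 17.8 / ln(15.0/0.00021) = 0.4 × 17.8 / 11.1765
   = 7.1200 / 11.1765 = 0.6371 m/s

u* ≈ 0.637 m/s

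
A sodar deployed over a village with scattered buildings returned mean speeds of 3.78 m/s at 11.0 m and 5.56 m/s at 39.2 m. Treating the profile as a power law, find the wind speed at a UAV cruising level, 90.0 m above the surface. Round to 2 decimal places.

First find α: α = ln(V₂/V₁)/ln(z₂/z₁) = ln(5.56/3.78)/ln(39.2/11.0) = 0.38587/1.27078 = 0.3037
Extrapolate from 39.2 m to 90.0 m: V₃ = 5.56 × (90.0/39.2)^0.3037 = 5.56 × 1.2871 = 7.1562 m/s

7.16 m/s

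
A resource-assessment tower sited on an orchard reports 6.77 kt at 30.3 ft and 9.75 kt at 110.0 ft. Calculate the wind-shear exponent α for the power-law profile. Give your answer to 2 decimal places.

α ≈ 0.28

Power law: V₂/V₁ = (z₂/z₁)^α ⇒ α = ln(V₂/V₁) / ln(z₂/z₁)
α = ln(9.75/6.77) / ln(110.0/30.3) = ln(1.4402) / ln(3.6304)
  = 0.36477 / 1.28933 = 0.28291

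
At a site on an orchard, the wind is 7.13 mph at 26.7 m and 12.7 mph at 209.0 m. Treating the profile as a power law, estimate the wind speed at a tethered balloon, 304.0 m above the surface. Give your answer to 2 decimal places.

First find α: α = ln(V₂/V₁)/ln(z₂/z₁) = ln(12.7/7.13)/ln(209.0/26.7) = 0.57729/2.05767 = 0.2806
Extrapolate from 209.0 m to 304.0 m: V₃ = 12.7 × (304.0/209.0)^0.2806 = 12.7 × 1.1108 = 14.1077 mph

14.11 mph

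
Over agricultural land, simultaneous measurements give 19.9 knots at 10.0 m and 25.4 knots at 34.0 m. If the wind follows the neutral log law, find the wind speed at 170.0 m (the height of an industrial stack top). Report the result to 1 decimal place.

Log law: V ∝ ln(z/z₀). From the pair, with r = V₁/V₂ = 0.78346,
ln z₀ = (ln z₁ − r·ln z₂)/(1 − r) = (2.3026 − 0.78346×3.5264)/0.21654 = -2.1253 → z₀ = 0.1194 m
V₃ = V₁ · ln(z₃/z₀)/ln(z₁/z₀) = 19.9 × 7.2611/4.4278 = 32.6333 knots

32.6 knots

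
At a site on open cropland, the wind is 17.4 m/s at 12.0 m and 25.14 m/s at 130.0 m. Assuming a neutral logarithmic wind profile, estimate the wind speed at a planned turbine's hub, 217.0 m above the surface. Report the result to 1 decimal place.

Log law: V ∝ ln(z/z₀). From the pair, with r = V₁/V₂ = 0.69212,
ln z₀ = (ln z₁ − r·ln z₂)/(1 − r) = (2.4849 − 0.69212×4.8675)/0.30788 = -2.8714 → z₀ = 0.05662 m
V₃ = V₁ · ln(z₃/z₀)/ln(z₁/z₀) = 17.4 × 8.2513/5.3563 = 26.8044 m/s

26.8 m/s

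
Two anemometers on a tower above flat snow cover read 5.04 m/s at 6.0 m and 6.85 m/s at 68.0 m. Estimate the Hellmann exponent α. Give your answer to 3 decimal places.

Power law: V₂/V₁ = (z₂/z₁)^α ⇒ α = ln(V₂/V₁) / ln(z₂/z₁)
α = ln(6.85/5.04) / ln(68.0/6.0) = ln(1.3591) / ln(11.3333)
  = 0.30684 / 2.42775 = 0.12639

α ≈ 0.126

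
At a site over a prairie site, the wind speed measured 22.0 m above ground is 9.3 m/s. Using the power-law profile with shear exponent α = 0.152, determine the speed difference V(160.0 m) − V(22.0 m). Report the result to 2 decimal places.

3.27 m/s

Power law: V₂ = V₁ · (z₂/z₁)^α = 9.3 × (7.2727)^0.152 = 12.5736 m/s
ΔV = 12.5736 − 9.3 = 3.2736 m/s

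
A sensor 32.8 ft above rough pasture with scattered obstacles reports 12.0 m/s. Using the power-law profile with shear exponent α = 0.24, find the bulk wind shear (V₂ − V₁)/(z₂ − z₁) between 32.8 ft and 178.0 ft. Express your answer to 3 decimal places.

Power law: V₂ = V₁ · (z₂/z₁)^α = 12.0 × (5.4268)^0.24 = 18.0083 m/s
ΔV/Δz = (18.0083 − 12.0)/(178.0 − 32.8) = 6.0083/145.2000 = 0.04138 m/s/ft

0.041 m/s/ft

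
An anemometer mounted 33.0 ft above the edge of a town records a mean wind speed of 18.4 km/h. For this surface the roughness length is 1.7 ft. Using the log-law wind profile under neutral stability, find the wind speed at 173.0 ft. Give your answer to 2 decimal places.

Log law: V(z) ∝ ln(z/z₀), so V₂/V₁ = ln(z₂/z₀) / ln(z₁/z₀).
ln(173.0/1.7) = 4.6227, ln(33.0/1.7) = 2.9659
V₂ = 18.4 × 4.6227/2.9659 = 18.4 × 1.5586 = 28.6785 km/h

28.68 km/h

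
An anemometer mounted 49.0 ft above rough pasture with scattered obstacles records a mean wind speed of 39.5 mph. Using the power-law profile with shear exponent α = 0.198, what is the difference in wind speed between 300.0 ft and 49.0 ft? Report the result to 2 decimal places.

17.05 mph

Power law: V₂ = V₁ · (z₂/z₁)^α = 39.5 × (6.1224)^0.198 = 56.5468 mph
ΔV = 56.5468 − 39.5 = 17.0468 mph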